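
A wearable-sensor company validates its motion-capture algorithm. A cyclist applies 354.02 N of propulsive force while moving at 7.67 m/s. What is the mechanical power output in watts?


P = F * v
P = 354.02 * 7.67
P = 2715.3334 W

2715.3334 W


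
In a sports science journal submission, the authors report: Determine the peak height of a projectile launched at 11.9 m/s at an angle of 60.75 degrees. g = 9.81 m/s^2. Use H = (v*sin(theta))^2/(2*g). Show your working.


H = (v*sin(theta))^2 / (2*g)
vy = v*sin(theta) = 11.9 * sin(60.75 deg) = 10.3827 m/s
H = vy^2 / (2*g) = 107.8005 / (2*9.81)
H = 107.8005 / 19.62 = 5.4944 m

5.4944 m


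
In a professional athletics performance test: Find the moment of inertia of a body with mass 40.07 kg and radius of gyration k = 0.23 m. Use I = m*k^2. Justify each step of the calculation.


I = m * k^2
I = 40.07 * 0.23^2
I = 40.07 * 0.0529 = 2.1197 kg*m^2

2.1197 kg*m^2


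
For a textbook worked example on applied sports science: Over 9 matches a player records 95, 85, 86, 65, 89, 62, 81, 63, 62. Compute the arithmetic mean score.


Average = sum / n
Sum = 688
Average = 688 / 9 = 76.4444

76.4444


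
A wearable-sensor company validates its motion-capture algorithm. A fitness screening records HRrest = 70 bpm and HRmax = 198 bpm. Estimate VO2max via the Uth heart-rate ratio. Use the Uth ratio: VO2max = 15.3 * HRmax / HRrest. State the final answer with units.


VO2max = 15.3 * HRmax / HRrest
VO2max = 15.3 * 198 / 70
VO2max = 3029.4 / 70 = 43.2771 mL/kg/min

43.2771 mL/kg/min


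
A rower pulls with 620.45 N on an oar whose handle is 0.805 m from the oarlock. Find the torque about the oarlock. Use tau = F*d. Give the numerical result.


tau = F * d
tau = 620.45 * 0.805
tau = 499.4623 N*m

499.4623 N*m


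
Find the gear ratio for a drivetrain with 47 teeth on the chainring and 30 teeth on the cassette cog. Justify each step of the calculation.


GR = front_teeth / rear_teeth
GR = 47 / 30
GR = 1.5667

1.5667


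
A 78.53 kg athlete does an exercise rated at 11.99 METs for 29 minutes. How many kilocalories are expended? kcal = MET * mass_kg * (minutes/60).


kcal = MET * mass * time_hr
Convert time: 29 min = 0.4833 hr
kcal = 11.99 * 78.53 * 0.4833
kcal = 455.0944 kcal

455.0944 kcal


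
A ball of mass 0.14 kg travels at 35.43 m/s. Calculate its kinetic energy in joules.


KE = 0.5 * m * v^2
KE = 0.5 * 0.14 * 35.43^2
KE = 0.5 * 0.14 * 1255.2849 = 87.8699 J

87.8699 J


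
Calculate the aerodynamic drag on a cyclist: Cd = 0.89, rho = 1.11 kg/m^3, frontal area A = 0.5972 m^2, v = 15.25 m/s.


Fd = 0.5 * Cd * rho * A * v^2
Fd = 0.5 * 0.89 * 1.11 * 0.5972 * 15.25^2
v^2 = 232.5625
Fd = 0.5 * 0.89 * 1.11 * 0.5972 * 232.5625 = 68.6029 N

68.6029 N


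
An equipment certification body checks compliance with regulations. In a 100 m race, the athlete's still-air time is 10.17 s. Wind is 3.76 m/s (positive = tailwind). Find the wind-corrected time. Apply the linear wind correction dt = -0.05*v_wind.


dt = -0.05 * v_wind = -0.05 * 3.76 = -0.188 s
t_corrected = t_still + dt = 10.17 + (-0.188)
t_corrected = 9.982 s

9.982 s


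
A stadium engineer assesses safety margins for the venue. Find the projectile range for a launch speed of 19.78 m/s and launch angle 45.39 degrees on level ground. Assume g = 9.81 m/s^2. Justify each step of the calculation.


R = v^2 * sin(2*theta) / g
Convert angle to radians: theta = 45.39 deg = 0.7922 rad
sin(2*theta) = sin(1.5844) = 0.9999
R = 19.78^2 * 0.9999 / 9.81
R = 391.2484 * 0.9999 / 9.81 = 39.8789 m

39.8789 m


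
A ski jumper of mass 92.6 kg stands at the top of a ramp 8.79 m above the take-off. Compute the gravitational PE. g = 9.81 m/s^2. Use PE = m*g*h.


PE = m * g * h
PE = 92.6 * 9.81 * 8.79
PE = 908.406 * 8.79 = 7984.8887 J

7984.8887 J


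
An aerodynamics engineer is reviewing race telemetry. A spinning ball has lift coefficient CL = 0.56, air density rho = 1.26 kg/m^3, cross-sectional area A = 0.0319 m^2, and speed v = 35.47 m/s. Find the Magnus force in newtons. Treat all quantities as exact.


FM = 0.5 * CL * rho * A * v^2
FM = 0.5 * 0.56 * 1.26 * 0.0319 * 35.47^2
v^2 = 1258.1209
FM = 0.5 * 0.56 * 1.26 * 0.0319 * 1258.1209 = 14.1593 N

14.1593 N


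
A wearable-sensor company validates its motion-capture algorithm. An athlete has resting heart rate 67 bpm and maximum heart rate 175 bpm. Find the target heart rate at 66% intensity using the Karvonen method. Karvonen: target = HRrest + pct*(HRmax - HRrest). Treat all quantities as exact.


Target = HRrest + pct*(HRmax - HRrest)
Heart rate reserve = HRmax - HRrest = 175 - 67 = 108 bpm
Fraction = 66% = 0.66
Target = 67 + 0.66 * 108
Target = 67 + 71.28 = 138.28 bpm

138.28 bpm


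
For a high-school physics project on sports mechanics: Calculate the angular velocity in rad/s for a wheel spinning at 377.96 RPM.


omega = RPM * 2 * pi / 60
omega = 377.96 * 2 * 3.14159 / 60
omega = 2374.7927 / 60 = 39.5799 rad/s

39.5799 rad/s


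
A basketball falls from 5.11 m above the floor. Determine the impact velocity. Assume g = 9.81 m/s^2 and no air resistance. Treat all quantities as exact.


v = sqrt(2 * g * h)
v = sqrt(2 * 9.81 * 5.11)
v = sqrt(100.2582) = 10.0129 m/s

10.0129 m/s


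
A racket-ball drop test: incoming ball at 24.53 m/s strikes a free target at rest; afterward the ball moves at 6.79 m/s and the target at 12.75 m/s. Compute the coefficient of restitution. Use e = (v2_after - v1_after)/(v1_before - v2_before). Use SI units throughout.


e = (v2_after - v1_after) / (v1_before - v2_before)
Numerator = 12.75 - 6.79 = 5.96
Denominator = 24.53 - 0 = 24.53
e = 5.96 / 24.53 = 0.243

0.243


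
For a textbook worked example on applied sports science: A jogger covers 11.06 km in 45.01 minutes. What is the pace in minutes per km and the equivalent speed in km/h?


Pace = time / distance = 45.01 min / 11.06 km = 4.0696 min/km
Speed = distance / time_in_hours = 11.06 / 0.7502 hr
Speed = 14.7434 km/h

4.0696 min/km, 14.7434 km/h


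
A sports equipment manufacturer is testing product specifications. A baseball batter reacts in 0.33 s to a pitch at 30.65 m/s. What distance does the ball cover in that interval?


d = v * t
d = 30.65 * 0.33
d = 10.1145 m

10.1145 m


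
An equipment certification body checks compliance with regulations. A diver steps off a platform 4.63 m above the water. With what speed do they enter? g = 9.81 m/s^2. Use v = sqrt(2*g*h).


v = sqrt(2 * g * h)
v = sqrt(2 * 9.81 * 4.63)
v = sqrt(90.8406) = 9.531 m/s

9.531 m/s


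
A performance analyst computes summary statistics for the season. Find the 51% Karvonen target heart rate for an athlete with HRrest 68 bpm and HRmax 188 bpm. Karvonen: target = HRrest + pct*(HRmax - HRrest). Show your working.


Target = HRrest + pct*(HRmax - HRrest)
Heart rate reserve = HRmax - HRrest = 188 - 68 = 120 bpm
Fraction = 51% = 0.51
Target = 68 + 0.51 * 120
Target = 68 + 61.2 = 129.2 bpm

129.2 bpm


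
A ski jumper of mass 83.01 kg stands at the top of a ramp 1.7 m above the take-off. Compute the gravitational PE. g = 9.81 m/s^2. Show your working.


PE = m * g * h
PE = 83.01 * 9.81 * 1.7
PE = 814.3281 * 1.7 = 1384.3578 J

1384.3578 J


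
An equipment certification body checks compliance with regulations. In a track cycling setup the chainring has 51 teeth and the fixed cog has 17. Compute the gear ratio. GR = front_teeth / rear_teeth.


GR = front_teeth / rear_teeth
GR = 51 / 17
GR = 3

3


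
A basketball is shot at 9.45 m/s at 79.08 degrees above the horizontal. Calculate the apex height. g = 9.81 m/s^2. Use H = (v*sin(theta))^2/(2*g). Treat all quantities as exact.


H = (v*sin(theta))^2 / (2*g)
vy = v*sin(theta) = 9.45 * sin(79.08 deg) = 9.2789 m/s
H = vy^2 / (2*g) = 86.0977 / (2*9.81)
H = 86.0977 / 19.62 = 4.3883 m

4.3883 m


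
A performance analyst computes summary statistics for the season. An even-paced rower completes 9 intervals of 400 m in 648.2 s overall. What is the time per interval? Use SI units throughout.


Split time = total_time / n_laps = 648.2 / 9
Split time = 72.0222 s per lap

72.0222 s


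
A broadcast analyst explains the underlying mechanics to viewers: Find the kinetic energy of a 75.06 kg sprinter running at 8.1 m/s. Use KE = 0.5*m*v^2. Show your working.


KE = 0.5 * m * v^2
KE = 0.5 * 75.06 * 8.1^2
KE = 0.5 * 75.06 * 65.61 = 2462.3433 J

2462.3433 J


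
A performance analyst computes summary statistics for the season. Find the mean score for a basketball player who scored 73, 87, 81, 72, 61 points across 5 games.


Average = sum / n
Sum = 374
Average = 374 / 5 = 74.8

74.8


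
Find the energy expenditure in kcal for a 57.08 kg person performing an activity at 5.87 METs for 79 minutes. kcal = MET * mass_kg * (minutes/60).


kcal = MET * mass * time_hr
Convert time: 79 min = 1.3167 hr
kcal = 5.87 * 57.08 * 1.3167
kcal = 441.1618 kcal

441.1618 kcal


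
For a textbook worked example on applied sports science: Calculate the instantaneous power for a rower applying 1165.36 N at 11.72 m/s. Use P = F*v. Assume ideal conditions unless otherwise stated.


P = F * v
P = 1165.36 * 11.72
P = 13658.0192 W

13658.0192 W


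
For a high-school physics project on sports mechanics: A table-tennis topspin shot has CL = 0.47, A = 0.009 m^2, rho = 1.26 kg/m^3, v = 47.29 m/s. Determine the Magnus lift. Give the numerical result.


FM = 0.5 * CL * rho * A * v^2
FM = 0.5 * 0.47 * 1.26 * 0.009 * 47.29^2
v^2 = 2236.3441
FM = 0.5 * 0.47 * 1.26 * 0.009 * 2236.3441 = 5.9596 N

5.9596 N


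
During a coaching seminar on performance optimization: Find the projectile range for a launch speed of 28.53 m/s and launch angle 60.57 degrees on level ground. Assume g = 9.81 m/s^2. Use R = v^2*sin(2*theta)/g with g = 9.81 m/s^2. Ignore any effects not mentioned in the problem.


R = v^2 * sin(2*theta) / g
Convert angle to radians: theta = 60.57 deg = 1.0571 rad
sin(2*theta) = sin(2.1143) = 0.8559
R = 28.53^2 * 0.8559 / 9.81
R = 813.9609 * 0.8559 / 9.81 = 71.0167 m

71.0167 m


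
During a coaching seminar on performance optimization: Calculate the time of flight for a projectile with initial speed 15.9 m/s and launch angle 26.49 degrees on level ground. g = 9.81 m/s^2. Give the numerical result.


T = 2*v*sin(theta)/g
sin(theta) = sin(26.49 deg) = 0.446
T = 2*15.9*0.446 / 9.81
T = 14.1841 / 9.81 = 1.4459 s

1.4459 s


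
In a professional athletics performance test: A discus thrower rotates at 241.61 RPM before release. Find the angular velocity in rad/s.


omega = RPM * 2 * pi / 60
omega = 241.61 * 2 * 3.14159 / 60
omega = 1518.0804 / 60 = 25.3013 rad/s

25.3013 rad/s


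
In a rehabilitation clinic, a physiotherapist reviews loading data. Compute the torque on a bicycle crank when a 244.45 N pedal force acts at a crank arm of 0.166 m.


tau = F * d
tau = 244.45 * 0.166
tau = 40.5787 N*m

40.5787 N*m


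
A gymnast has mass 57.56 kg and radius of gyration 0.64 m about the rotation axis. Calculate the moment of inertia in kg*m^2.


I = m * k^2
I = 57.56 * 0.64^2
I = 57.56 * 0.4096 = 23.5766 kg*m^2

23.5766 kg*m^2


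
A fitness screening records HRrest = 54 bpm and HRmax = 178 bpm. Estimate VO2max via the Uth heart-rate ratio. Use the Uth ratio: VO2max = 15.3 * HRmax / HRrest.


VO2max = 15.3 * HRmax / HRrest
VO2max = 15.3 * 178 / 54
VO2max = 2723.4 / 54 = 50.4333 mL/kg/min

50.4333 mL/kg/min


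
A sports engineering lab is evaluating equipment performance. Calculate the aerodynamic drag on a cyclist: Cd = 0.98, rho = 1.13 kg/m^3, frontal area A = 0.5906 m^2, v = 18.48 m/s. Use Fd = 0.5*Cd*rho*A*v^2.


Fd = 0.5 * Cd * rho * A * v^2
Fd = 0.5 * 0.98 * 1.13 * 0.5906 * 18.48^2
v^2 = 341.5104
Fd = 0.5 * 0.98 * 1.13 * 0.5906 * 341.5104 = 111.6791 N

111.6791 N


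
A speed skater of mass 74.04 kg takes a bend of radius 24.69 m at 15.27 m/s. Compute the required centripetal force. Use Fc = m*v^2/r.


Fc = m * v^2 / r
v^2 = 15.27^2 = 233.1729
Fc = 74.04 * 233.1729 / 24.69
Fc = 17264.1215 / 24.69 = 699.2354 N

699.2354 N


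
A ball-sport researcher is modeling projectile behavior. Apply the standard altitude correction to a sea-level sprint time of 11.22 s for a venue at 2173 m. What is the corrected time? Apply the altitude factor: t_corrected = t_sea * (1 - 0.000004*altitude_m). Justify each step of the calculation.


Correction factor = 1 - 0.000004 * 2173 = 0.991308
t_corrected = t_sea * factor = 11.22 * 0.991308
t_corrected = 11.1225 s

11.1225 s


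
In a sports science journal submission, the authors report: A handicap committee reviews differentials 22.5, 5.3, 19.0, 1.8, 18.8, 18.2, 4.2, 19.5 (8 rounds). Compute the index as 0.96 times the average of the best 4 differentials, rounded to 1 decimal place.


All differentials: 22.5, 5.3, 19.0, 1.8, 18.8, 18.2, 4.2, 19.5
Sorted: 1.8, 4.2, 5.3, 18.2, 18.8, 19.0, 19.5, 22.5
Best 4: 1.8, 4.2, 5.3, 18.2
Average of best = 29.5 / 4 = 7.375
Raw index = 7.375 * 0.96 = 7.08
Handicap index = round(7.08, 1) = 7.1

7.1


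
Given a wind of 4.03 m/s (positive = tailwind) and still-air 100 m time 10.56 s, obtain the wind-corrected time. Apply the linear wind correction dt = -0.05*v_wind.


dt = -0.05 * v_wind = -0.05 * 4.03 = -0.2015 s
t_corrected = t_still + dt = 10.56 + (-0.2015)
t_corrected = 10.3585 s

10.3585 s


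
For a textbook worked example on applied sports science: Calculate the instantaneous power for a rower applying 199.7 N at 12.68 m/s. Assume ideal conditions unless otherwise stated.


P = F * v
P = 199.7 * 12.68
P = 2532.196 W

2532.196 W


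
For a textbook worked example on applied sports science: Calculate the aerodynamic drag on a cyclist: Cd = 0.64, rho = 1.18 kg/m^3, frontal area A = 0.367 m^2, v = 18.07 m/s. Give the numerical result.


Fd = 0.5 * Cd * rho * A * v^2
Fd = 0.5 * 0.64 * 1.18 * 0.367 * 18.07^2
v^2 = 326.5249
Fd = 0.5 * 0.64 * 1.18 * 0.367 * 326.5249 = 45.2496 N

45.2496 N


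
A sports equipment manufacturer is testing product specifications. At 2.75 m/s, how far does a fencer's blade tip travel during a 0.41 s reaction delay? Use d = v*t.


d = v * t
d = 2.75 * 0.41
d = 1.1275 m

1.1275 m


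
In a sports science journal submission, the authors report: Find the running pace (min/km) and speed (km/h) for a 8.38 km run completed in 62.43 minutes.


Pace = time / distance = 62.43 min / 8.38 km = 7.4499 min/km
Speed = distance / time_in_hours = 8.38 / 1.0405 hr
Speed = 8.0538 km/h

7.4499 min/km, 8.0538 km/h


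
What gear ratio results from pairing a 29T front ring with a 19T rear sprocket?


GR = front_teeth / rear_teeth
GR = 29 / 19
GR = 1.5263

1.5263


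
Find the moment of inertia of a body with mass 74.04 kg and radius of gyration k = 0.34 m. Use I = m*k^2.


I = m * k^2
I = 74.04 * 0.34^2
I = 74.04 * 0.1156 = 8.559 kg*m^2

8.559 kg*m^2


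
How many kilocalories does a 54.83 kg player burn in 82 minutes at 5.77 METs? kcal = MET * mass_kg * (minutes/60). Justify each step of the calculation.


kcal = MET * mass * time_hr
Convert time: 82 min = 1.3667 hr
kcal = 5.77 * 54.83 * 1.3667
kcal = 432.3711 kcal

432.3711 kcal


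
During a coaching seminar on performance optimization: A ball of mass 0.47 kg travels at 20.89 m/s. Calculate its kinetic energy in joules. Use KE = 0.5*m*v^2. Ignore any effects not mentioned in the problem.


KE = 0.5 * m * v^2
KE = 0.5 * 0.47 * 20.89^2
KE = 0.5 * 0.47 * 436.3921 = 102.5521 J

102.5521 J


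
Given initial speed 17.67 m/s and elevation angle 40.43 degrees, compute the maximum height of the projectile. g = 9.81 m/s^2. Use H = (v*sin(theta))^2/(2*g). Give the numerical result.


H = (v*sin(theta))^2 / (2*g)
vy = v*sin(theta) = 17.67 * sin(40.43 deg) = 11.4593 m/s
H = vy^2 / (2*g) = 131.3161 / (2*9.81)
H = 131.3161 / 19.62 = 6.693 m

6.693 m


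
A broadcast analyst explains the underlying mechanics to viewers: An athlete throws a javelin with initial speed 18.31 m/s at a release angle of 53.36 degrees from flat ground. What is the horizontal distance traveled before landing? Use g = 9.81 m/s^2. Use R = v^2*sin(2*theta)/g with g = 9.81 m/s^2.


R = v^2 * sin(2*theta) / g
Convert angle to radians: theta = 53.36 deg = 0.9313 rad
sin(2*theta) = sin(1.8626) = 0.9577
R = 18.31^2 * 0.9577 / 9.81
R = 335.2561 * 0.9577 / 9.81 = 32.7301 m

32.7301 m


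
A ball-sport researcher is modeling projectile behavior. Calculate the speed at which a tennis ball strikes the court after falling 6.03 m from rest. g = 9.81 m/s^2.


v = sqrt(2 * g * h)
v = sqrt(2 * 9.81 * 6.03)
v = sqrt(118.3086) = 10.877 m/s

10.877 m/s


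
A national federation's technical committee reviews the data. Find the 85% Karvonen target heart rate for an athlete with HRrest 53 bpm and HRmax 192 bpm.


Target = HRrest + pct*(HRmax - HRrest)
Heart rate reserve = HRmax - HRrest = 192 - 53 = 139 bpm
Fraction = 85% = 0.85
Target = 53 + 0.85 * 139
Target = 53 + 118.15 = 171.15 bpm

171.15 bpm


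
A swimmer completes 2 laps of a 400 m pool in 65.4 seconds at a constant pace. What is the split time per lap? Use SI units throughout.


Split time = total_time / n_laps = 65.4 / 2
Split time = 32.7 s per lap

32.7 s


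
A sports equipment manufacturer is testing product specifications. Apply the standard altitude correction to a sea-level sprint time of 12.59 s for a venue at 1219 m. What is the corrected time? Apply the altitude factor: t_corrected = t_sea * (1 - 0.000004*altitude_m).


Correction factor = 1 - 0.000004 * 1219 = 0.995124
t_corrected = t_sea * factor = 12.59 * 0.995124
t_corrected = 12.5286 s

12.5286 s


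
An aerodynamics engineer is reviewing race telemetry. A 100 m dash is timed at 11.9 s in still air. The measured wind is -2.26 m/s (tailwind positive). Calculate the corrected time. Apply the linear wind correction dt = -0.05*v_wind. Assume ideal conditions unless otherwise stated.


dt = -0.05 * v_wind = -0.05 * -2.26 = 0.113 s
t_corrected = t_still + dt = 11.9 + (0.113)
t_corrected = 12.013 s

12.013 s


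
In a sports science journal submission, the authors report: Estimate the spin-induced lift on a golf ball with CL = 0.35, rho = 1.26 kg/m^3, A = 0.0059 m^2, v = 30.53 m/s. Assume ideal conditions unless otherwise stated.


FM = 0.5 * CL * rho * A * v^2
FM = 0.5 * 0.35 * 1.26 * 0.0059 * 30.53^2
v^2 = 932.0809
FM = 0.5 * 0.35 * 1.26 * 0.0059 * 932.0809 = 1.2126 N

1.2126 N


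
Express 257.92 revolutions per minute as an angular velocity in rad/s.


omega = RPM * 2 * pi / 60
omega = 257.92 * 2 * 3.14159 / 60
omega = 1620.5592 / 60 = 27.0093 rad/s

27.0093 rad/s


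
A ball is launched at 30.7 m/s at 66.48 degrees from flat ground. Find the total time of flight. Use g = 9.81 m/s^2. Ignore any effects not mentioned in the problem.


T = 2*v*sin(theta)/g
sin(theta) = sin(66.48 deg) = 0.9169
T = 2*30.7*0.9169 / 9.81
T = 56.2989 / 9.81 = 5.7389 s

5.7389 s


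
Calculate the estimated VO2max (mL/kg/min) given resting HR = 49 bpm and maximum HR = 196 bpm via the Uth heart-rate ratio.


VO2max = 15.3 * HRmax / HRrest
VO2max = 15.3 * 196 / 49
VO2max = 2998.8 / 49 = 61.2 mL/kg/min

61.2 mL/kg/min


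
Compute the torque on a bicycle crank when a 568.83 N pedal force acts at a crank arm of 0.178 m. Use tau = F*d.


tau = F * d
tau = 568.83 * 0.178
tau = 101.2517 N*m

101.2517 N*m


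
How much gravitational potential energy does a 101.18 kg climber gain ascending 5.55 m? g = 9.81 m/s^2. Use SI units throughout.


PE = m * g * h
PE = 101.18 * 9.81 * 5.55
PE = 992.5758 * 5.55 = 5508.7957 J

5508.7957 J


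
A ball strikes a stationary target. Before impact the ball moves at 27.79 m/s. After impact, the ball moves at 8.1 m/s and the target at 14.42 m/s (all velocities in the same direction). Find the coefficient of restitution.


e = (v2_after - v1_after) / (v1_before - v2_before)
Numerator = 14.42 - 8.1 = 6.32
Denominator = 27.79 - 0 = 27.79
e = 6.32 / 27.79 = 0.2274

0.2274


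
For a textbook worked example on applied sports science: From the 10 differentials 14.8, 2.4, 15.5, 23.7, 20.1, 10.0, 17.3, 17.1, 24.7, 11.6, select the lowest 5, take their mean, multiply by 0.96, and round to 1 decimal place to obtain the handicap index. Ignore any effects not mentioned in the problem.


All differentials: 14.8, 2.4, 15.5, 23.7, 20.1, 10.0, 17.3, 17.1, 24.7, 11.6
Sorted: 2.4, 10.0, 11.6, 14.8, 15.5, 17.1, 17.3, 20.1, 23.7, 24.7
Best 5: 2.4, 10.0, 11.6, 14.8, 15.5
Average of best = 54.3 / 5 = 10.86
Raw index = 10.86 * 0.96 = 10.4256
Handicap index = round(10.4256, 1) = 10.4

10.4


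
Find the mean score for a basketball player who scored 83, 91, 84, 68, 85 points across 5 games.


Average = sum / n
Sum = 411
Average = 411 / 5 = 82.2

82.2


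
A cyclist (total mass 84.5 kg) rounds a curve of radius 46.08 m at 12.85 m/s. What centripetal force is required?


Fc = m * v^2 / r
v^2 = 12.85^2 = 165.1225
Fc = 84.5 * 165.1225 / 46.08
Fc = 13952.8512 / 46.08 = 302.7963 N

302.7963 N


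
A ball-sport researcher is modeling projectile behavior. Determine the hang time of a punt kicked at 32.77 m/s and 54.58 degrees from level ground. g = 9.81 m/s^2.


T = 2*v*sin(theta)/g
sin(theta) = sin(54.58 deg) = 0.8149
T = 2*32.77*0.8149 / 9.81
T = 53.4102 / 9.81 = 5.4445 s

5.4445 s


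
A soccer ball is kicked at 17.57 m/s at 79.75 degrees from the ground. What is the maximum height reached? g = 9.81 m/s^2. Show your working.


H = (v*sin(theta))^2 / (2*g)
vy = v*sin(theta) = 17.57 * sin(79.75 deg) = 17.2896 m/s
H = vy^2 / (2*g) = 298.9301 / (2*9.81)
H = 298.9301 / 19.62 = 15.236 m

15.236 m


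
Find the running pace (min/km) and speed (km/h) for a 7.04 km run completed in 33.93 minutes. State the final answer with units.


Pace = time / distance = 33.93 min / 7.04 km = 4.8196 min/km
Speed = distance / time_in_hours = 7.04 / 0.5655 hr
Speed = 12.4492 km/h

4.8196 min/km, 12.4492 km/h


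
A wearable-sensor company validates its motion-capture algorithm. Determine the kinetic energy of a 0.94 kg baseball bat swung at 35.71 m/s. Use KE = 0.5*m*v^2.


KE = 0.5 * m * v^2
KE = 0.5 * 0.94 * 35.71^2
KE = 0.5 * 0.94 * 1275.2041 = 599.3459 J

599.3459 J


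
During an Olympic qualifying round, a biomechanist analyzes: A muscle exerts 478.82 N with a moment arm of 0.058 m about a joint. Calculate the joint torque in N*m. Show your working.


tau = F * d
tau = 478.82 * 0.058
tau = 27.7716 N*m

27.7716 N*m


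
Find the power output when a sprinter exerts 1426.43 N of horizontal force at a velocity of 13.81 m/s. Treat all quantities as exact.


P = F * v
P = 1426.43 * 13.81
P = 19698.9983 W

19698.9983 W


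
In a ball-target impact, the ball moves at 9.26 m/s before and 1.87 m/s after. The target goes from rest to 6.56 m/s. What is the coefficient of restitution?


e = (v2_after - v1_after) / (v1_before - v2_before)
Numerator = 6.56 - 1.87 = 4.69
Denominator = 9.26 - 0 = 9.26
e = 4.69 / 9.26 = 0.5065

0.5065


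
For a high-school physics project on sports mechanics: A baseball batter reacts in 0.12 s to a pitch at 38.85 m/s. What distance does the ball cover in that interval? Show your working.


d = v * t
d = 38.85 * 0.12
d = 4.662 m

4.662 m


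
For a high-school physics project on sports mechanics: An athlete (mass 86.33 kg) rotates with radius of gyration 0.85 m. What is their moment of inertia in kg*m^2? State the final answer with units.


I = m * k^2
I = 86.33 * 0.85^2
I = 86.33 * 0.7225 = 62.3734 kg*m^2

62.3734 kg*m^2


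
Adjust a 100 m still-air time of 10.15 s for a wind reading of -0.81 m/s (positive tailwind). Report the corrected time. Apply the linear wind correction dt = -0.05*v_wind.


dt = -0.05 * v_wind = -0.05 * -0.81 = 0.0405 s
t_corrected = t_still + dt = 10.15 + (0.0405)
t_corrected = 10.1905 s

10.1905 s


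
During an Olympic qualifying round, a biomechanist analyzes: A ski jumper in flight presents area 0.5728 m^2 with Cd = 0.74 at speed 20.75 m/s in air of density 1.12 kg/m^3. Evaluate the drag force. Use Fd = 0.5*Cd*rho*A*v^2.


Fd = 0.5 * Cd * rho * A * v^2
Fd = 0.5 * 0.74 * 1.12 * 0.5728 * 20.75^2
v^2 = 430.5625
Fd = 0.5 * 0.74 * 1.12 * 0.5728 * 430.5625 = 102.2019 N

102.2019 N


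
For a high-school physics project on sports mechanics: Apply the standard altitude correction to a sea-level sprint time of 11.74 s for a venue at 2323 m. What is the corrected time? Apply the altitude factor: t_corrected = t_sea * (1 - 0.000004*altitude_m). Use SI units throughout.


Correction factor = 1 - 0.000004 * 2323 = 0.990708
t_corrected = t_sea * factor = 11.74 * 0.990708
t_corrected = 11.6309 s

11.6309 s


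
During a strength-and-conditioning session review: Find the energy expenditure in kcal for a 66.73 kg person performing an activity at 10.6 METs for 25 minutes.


kcal = MET * mass * time_hr
Convert time: 25 min = 0.4167 hr
kcal = 10.6 * 66.73 * 0.4167
kcal = 294.7242 kcal

294.7242 kcal


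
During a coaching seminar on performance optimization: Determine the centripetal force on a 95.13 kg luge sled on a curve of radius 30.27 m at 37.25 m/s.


Fc = m * v^2 / r
v^2 = 37.25^2 = 1387.5625
Fc = 95.13 * 1387.5625 / 30.27
Fc = 131998.8206 / 30.27 = 4360.7143 N

4360.7143 N


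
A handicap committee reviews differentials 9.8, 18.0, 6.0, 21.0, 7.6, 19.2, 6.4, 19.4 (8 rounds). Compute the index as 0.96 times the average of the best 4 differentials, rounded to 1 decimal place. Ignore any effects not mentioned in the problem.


All differentials: 9.8, 18.0, 6.0, 21.0, 7.6, 19.2, 6.4, 19.4
Sorted: 6.0, 6.4, 7.6, 9.8, 18.0, 19.2, 19.4, 21.0
Best 4: 6.0, 6.4, 7.6, 9.8
Average of best = 29.8 / 4 = 7.45
Raw index = 7.45 * 0.96 = 7.152
Handicap index = round(7.152, 1) = 7.2

7.2


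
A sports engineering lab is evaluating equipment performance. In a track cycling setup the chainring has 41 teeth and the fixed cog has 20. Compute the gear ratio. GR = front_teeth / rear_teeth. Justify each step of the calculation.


GR = front_teeth / rear_teeth
GR = 41 / 20
GR = 2.05

2.05


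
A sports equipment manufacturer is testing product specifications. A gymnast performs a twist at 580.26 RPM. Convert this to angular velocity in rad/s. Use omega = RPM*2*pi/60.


omega = RPM * 2 * pi / 60
omega = 580.26 * 2 * 3.14159 / 60
omega = 3645.8811 / 60 = 60.7647 rad/s

60.7647 rad/s


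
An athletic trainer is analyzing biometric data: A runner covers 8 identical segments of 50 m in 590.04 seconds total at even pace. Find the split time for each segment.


Split time = total_time / n_laps = 590.04 / 8
Split time = 73.755 s per lap

73.755 s


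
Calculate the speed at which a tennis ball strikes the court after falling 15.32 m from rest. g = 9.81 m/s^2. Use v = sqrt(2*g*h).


v = sqrt(2 * g * h)
v = sqrt(2 * 9.81 * 15.32)
v = sqrt(300.5784) = 17.3372 m/s

17.3372 m/s


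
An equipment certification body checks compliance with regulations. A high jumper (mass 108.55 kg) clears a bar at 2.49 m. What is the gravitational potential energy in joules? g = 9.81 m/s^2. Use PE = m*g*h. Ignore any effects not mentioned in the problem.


PE = m * g * h
PE = 108.55 * 9.81 * 2.49
PE = 1064.8755 * 2.49 = 2651.54 J

2651.54 J


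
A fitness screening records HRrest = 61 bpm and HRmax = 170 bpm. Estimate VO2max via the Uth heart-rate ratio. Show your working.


VO2max = 15.3 * HRmax / HRrest
VO2max = 15.3 * 170 / 61
VO2max = 2601 / 61 = 42.6393 mL/kg/min

42.6393 mL/kg/min


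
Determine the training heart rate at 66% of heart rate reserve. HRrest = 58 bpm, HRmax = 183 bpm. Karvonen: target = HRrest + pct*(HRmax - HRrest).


Target = HRrest + pct*(HRmax - HRrest)
Heart rate reserve = HRmax - HRrest = 183 - 58 = 125 bpm
Fraction = 66% = 0.66
Target = 58 + 0.66 * 125
Target = 58 + 82.5 = 140.5 bpm

140.5 bpm


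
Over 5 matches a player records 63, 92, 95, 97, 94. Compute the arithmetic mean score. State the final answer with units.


Average = sum / n
Sum = 441
Average = 441 / 5 = 88.2

88.2


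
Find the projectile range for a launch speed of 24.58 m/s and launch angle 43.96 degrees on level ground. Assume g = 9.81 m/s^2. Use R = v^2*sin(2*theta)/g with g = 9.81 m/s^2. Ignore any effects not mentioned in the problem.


R = v^2 * sin(2*theta) / g
Convert angle to radians: theta = 43.96 deg = 0.7672 rad
sin(2*theta) = sin(1.5345) = 0.9993
R = 24.58^2 * 0.9993 / 9.81
R = 604.1764 * 0.9993 / 9.81 = 61.5472 m

61.5472 m


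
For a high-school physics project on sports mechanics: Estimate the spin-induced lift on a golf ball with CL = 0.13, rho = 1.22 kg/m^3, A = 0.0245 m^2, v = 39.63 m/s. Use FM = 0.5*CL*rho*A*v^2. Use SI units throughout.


FM = 0.5 * CL * rho * A * v^2
FM = 0.5 * 0.13 * 1.22 * 0.0245 * 39.63^2
v^2 = 1570.5369
FM = 0.5 * 0.13 * 1.22 * 0.0245 * 1570.5369 = 3.0513 N

3.0513 N


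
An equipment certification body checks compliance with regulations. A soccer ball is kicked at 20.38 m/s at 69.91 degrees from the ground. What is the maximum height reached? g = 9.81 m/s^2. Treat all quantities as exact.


H = (v*sin(theta))^2 / (2*g)
vy = v*sin(theta) = 20.38 * sin(69.91 deg) = 19.14 m/s
H = vy^2 / (2*g) = 366.3382 / (2*9.81)
H = 366.3382 / 19.62 = 18.6717 m

18.6717 m


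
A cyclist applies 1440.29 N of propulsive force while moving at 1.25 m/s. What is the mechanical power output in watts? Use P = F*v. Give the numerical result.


P = F * v
P = 1440.29 * 1.25
P = 1800.3625 W

1800.3625 W


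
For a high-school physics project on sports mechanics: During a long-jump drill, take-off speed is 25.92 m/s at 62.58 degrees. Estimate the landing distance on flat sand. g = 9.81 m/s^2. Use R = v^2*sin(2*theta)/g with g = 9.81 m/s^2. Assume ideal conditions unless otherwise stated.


R = v^2 * sin(2*theta) / g
Convert angle to radians: theta = 62.58 deg = 1.0922 rad
sin(2*theta) = sin(2.1845) = 0.8175
R = 25.92^2 * 0.8175 / 9.81
R = 671.8464 * 0.8175 / 9.81 = 55.9904 m

55.9904 m


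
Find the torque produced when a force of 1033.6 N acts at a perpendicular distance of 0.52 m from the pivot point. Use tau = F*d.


tau = F * d
tau = 1033.6 * 0.52
tau = 537.472 N*m

537.472 N*m


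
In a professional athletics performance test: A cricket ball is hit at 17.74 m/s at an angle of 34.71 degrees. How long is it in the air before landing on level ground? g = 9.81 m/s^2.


T = 2*v*sin(theta)/g
sin(theta) = sin(34.71 deg) = 0.5694
T = 2*17.74*0.5694 / 9.81
T = 20.2031 / 9.81 = 2.0594 s

2.0594 s


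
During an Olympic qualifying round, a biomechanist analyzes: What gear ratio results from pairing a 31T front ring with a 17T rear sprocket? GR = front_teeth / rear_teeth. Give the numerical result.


GR = front_teeth / rear_teeth
GR = 31 / 17
GR = 1.8235

1.8235


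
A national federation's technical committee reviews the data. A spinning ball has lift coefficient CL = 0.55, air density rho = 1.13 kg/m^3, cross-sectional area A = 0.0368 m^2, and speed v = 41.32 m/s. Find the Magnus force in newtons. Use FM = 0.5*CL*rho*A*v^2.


FM = 0.5 * CL * rho * A * v^2
FM = 0.5 * 0.55 * 1.13 * 0.0368 * 41.32^2
v^2 = 1707.3424
FM = 0.5 * 0.55 * 1.13 * 0.0368 * 1707.3424 = 19.5245 N

19.5245 N


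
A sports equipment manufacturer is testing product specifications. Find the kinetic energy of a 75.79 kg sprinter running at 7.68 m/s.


KE = 0.5 * m * v^2
KE = 0.5 * 75.79 * 7.68^2
KE = 0.5 * 75.79 * 58.9824 = 2235.138 J

2235.138 J


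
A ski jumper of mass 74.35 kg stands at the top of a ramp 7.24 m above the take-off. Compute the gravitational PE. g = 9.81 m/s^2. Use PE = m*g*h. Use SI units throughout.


PE = m * g * h
PE = 74.35 * 9.81 * 7.24
PE = 729.3735 * 7.24 = 5280.6641 J

5280.6641 J


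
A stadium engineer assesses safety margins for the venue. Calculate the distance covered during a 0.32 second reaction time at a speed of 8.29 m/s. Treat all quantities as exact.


d = v * t
d = 8.29 * 0.32
d = 2.6528 m

2.6528 m


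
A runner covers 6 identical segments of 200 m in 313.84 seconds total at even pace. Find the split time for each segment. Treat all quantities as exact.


Split time = total_time / n_laps = 313.84 / 6
Split time = 52.3067 s per lap

52.3067 s


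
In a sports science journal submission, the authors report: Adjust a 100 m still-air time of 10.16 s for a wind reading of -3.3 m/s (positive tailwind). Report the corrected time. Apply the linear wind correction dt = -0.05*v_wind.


dt = -0.05 * v_wind = -0.05 * -3.3 = 0.165 s
t_corrected = t_still + dt = 10.16 + (0.165)
t_corrected = 10.325 s

10.325 s


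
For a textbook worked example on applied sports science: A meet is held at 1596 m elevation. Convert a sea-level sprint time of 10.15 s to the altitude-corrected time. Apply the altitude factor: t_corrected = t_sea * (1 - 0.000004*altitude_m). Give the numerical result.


Correction factor = 1 - 0.000004 * 1596 = 0.993616
t_corrected = t_sea * factor = 10.15 * 0.993616
t_corrected = 10.0852 s

10.0852 s


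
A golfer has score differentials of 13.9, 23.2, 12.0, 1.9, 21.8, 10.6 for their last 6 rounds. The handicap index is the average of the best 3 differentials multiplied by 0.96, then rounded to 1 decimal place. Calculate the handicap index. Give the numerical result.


All differentials: 13.9, 23.2, 12.0, 1.9, 21.8, 10.6
Sorted: 1.9, 10.6, 12.0, 13.9, 21.8, 23.2
Best 3: 1.9, 10.6, 12.0
Average of best = 24.5 / 3 = 8.1667
Raw index = 8.1667 * 0.96 = 7.84
Handicap index = round(7.84, 1) = 7.8

7.8


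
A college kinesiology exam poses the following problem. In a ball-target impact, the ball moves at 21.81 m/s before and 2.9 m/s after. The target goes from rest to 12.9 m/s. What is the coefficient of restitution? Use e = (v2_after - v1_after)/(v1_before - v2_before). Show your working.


e = (v2_after - v1_after) / (v1_before - v2_before)
Numerator = 12.9 - 2.9 = 10
Denominator = 21.81 - 0 = 21.81
e = 10 / 21.81 = 0.4585

0.4585


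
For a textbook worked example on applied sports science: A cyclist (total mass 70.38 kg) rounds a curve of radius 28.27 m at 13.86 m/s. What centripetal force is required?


Fc = m * v^2 / r
v^2 = 13.86^2 = 192.0996
Fc = 70.38 * 192.0996 / 28.27
Fc = 13519.9698 / 28.27 = 478.2444 N

478.2444 N


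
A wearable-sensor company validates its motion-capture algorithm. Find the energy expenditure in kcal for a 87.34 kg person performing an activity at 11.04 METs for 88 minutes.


kcal = MET * mass * time_hr
Convert time: 88 min = 1.4667 hr
kcal = 11.04 * 87.34 * 1.4667
kcal = 1414.2093 kcal

1414.2093 kcal


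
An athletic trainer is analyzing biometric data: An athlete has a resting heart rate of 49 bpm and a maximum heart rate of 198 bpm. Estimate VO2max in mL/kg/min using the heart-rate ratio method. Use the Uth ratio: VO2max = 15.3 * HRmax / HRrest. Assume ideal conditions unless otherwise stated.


VO2max = 15.3 * HRmax / HRrest
VO2max = 15.3 * 198 / 49
VO2max = 3029.4 / 49 = 61.8245 mL/kg/min

61.8245 mL/kg/min


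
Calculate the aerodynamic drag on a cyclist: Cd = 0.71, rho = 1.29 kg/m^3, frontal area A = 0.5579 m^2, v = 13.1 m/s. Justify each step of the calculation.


Fd = 0.5 * Cd * rho * A * v^2
Fd = 0.5 * 0.71 * 1.29 * 0.5579 * 13.1^2
v^2 = 171.61
Fd = 0.5 * 0.71 * 1.29 * 0.5579 * 171.61 = 43.8447 N

43.8447 N


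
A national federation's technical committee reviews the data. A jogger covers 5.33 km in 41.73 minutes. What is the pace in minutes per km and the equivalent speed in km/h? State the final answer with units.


Pace = time / distance = 41.73 min / 5.33 km = 7.8293 min/km
Speed = distance / time_in_hours = 5.33 / 0.6955 hr
Speed = 7.6636 km/h

7.8293 min/km, 7.6636 km/h


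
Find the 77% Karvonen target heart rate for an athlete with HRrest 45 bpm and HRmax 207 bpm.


Target = HRrest + pct*(HRmax - HRrest)
Heart rate reserve = HRmax - HRrest = 207 - 45 = 162 bpm
Fraction = 77% = 0.77
Target = 45 + 0.77 * 162
Target = 45 + 124.74 = 169.74 bpm

169.74 bpm


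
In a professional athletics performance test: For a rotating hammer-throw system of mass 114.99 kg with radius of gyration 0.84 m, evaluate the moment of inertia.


I = m * k^2
I = 114.99 * 0.84^2
I = 114.99 * 0.7056 = 81.1369 kg*m^2

81.1369 kg*m^2


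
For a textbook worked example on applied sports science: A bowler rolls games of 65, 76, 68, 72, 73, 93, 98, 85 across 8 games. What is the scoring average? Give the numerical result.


Average = sum / n
Sum = 630
Average = 630 / 8 = 78.75

78.75


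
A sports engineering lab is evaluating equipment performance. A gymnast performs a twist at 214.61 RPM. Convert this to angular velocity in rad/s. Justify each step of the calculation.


omega = RPM * 2 * pi / 60
omega = 214.61 * 2 * 3.14159 / 60
omega = 1348.4344 / 60 = 22.4739 rad/s

22.4739 rad/s


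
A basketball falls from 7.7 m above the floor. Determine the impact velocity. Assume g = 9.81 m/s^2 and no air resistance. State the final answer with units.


v = sqrt(2 * g * h)
v = sqrt(2 * 9.81 * 7.7)
v = sqrt(151.074) = 12.2912 m/s

12.2912 m/s


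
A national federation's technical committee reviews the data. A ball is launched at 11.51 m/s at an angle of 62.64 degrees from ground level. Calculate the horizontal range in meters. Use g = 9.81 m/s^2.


R = v^2 * sin(2*theta) / g
Convert angle to radians: theta = 62.64 deg = 1.0933 rad
sin(2*theta) = sin(2.1865) = 0.8163
R = 11.51^2 * 0.8163 / 9.81
R = 132.4801 * 0.8163 / 9.81 = 11.0243 m

11.0243 m


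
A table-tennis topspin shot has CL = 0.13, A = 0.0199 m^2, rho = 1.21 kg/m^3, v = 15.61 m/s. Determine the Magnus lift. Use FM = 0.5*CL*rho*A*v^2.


FM = 0.5 * CL * rho * A * v^2
FM = 0.5 * 0.13 * 1.21 * 0.0199 * 15.61^2
v^2 = 243.6721
FM = 0.5 * 0.13 * 1.21 * 0.0199 * 243.6721 = 0.3814 N

0.3814 N


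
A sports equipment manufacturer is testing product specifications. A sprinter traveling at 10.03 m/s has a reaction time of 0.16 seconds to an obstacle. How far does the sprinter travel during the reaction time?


d = v * t
d = 10.03 * 0.16
d = 1.6048 m

1.6048 m


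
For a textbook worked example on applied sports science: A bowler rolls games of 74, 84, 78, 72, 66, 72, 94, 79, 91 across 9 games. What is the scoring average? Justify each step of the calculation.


Average = sum / n
Sum = 710
Average = 710 / 9 = 78.8889

78.8889


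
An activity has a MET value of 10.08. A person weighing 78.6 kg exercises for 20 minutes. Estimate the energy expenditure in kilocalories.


kcal = MET * mass * time_hr
Convert time: 20 min = 0.3333 hr
kcal = 10.08 * 78.6 * 0.3333
kcal = 264.096 kcal

264.096 kcal


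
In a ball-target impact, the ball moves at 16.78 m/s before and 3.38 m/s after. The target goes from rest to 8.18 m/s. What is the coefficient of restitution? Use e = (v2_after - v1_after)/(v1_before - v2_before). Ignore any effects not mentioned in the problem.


e = (v2_after - v1_after) / (v1_before - v2_before)
Numerator = 8.18 - 3.38 = 4.8
Denominator = 16.78 - 0 = 16.78
e = 4.8 / 16.78 = 0.2861

0.2861


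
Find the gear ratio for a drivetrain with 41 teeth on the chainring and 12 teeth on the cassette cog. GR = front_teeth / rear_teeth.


GR = front_teeth / rear_teeth
GR = 41 / 12
GR = 3.4167

3.4167


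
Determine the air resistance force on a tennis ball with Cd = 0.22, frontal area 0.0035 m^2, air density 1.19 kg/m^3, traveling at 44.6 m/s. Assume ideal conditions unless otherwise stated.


Fd = 0.5 * Cd * rho * A * v^2
Fd = 0.5 * 0.22 * 1.19 * 0.0035 * 44.6^2
v^2 = 1989.16
Fd = 0.5 * 0.22 * 1.19 * 0.0035 * 1989.16 = 0.9113 N

0.9113 N


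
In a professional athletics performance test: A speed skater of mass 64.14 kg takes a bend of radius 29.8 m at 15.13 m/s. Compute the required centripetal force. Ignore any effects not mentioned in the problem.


Fc = m * v^2 / r
v^2 = 15.13^2 = 228.9169
Fc = 64.14 * 228.9169 / 29.8
Fc = 14682.73 / 29.8 = 492.7091 N

492.7091 N
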